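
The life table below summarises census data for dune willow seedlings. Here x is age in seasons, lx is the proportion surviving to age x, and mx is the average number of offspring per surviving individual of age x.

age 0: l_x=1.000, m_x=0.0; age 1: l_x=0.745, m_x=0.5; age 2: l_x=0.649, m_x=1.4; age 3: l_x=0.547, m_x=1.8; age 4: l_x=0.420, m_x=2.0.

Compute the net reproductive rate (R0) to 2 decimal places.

lx·mx by age: 0, 0.3725, 0.9086, 0.9846, 0.84
R0 = Σ lx·mx = 3.1057 → 3.11

3.11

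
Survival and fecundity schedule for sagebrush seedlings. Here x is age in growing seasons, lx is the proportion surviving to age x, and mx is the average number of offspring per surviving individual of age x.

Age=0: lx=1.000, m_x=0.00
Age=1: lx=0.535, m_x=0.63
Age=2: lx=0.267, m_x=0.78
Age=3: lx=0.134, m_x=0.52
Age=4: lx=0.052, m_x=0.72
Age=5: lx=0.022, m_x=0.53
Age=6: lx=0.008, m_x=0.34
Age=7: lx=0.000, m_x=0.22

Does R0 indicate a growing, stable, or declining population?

R0 = Σ lx·mx = 0 + 0.33705 + 0.20826 + 0.06968 + 0.03744 + 0.01166 + 0.00272 + 0 = 0.66681
R0 < 1, so the population is declining.

declining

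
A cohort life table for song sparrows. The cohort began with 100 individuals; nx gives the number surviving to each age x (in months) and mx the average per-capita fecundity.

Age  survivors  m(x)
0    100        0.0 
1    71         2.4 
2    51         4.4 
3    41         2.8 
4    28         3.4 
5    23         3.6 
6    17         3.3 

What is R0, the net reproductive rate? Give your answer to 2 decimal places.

7.44

lx = nx/n0 = nx/100: 1, 0.71, 0.51, 0.41, 0.28, 0.23, 0.17
lx·mx by age: 0, 1.704, 2.244, 1.148, 0.952, 0.828, 0.561
R0 = Σ lx·mx = 7.437 → 7.44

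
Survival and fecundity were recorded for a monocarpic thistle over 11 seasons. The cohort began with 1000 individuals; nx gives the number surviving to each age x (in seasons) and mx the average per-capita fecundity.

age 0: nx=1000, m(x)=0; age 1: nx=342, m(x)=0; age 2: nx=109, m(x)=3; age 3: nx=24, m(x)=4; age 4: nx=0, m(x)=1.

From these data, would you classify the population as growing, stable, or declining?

declining

lx = nx/n0 = nx/1000: 1, 0.342, 0.109, 0.024, 0
R0 = Σ lx·mx = 0 + 0 + 0.327 + 0.096 + 0 = 0.423
R0 < 1, so the population is declining.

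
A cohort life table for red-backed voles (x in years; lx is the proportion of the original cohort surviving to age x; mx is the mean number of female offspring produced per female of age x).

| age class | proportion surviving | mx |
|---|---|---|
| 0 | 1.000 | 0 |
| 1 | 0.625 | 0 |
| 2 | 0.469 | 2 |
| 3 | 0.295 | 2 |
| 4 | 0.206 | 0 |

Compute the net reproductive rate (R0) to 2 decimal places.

1.53

lx·mx by age: 0, 0, 0.938, 0.59, 0
R0 = Σ lx·mx = 1.528 → 1.53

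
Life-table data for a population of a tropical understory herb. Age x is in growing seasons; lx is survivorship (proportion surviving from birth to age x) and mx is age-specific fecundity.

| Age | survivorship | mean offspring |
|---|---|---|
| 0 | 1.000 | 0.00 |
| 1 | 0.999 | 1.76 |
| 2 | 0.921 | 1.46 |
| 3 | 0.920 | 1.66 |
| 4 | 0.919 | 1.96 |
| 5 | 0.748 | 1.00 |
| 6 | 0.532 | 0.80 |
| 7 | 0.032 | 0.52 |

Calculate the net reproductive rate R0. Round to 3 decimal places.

lx·mx by age: 0, 1.75824, 1.34466, 1.5272, 1.80124, 0.748, 0.4256, 0.01664
R0 = Σ lx·mx = 7.62158 → 7.622

7.622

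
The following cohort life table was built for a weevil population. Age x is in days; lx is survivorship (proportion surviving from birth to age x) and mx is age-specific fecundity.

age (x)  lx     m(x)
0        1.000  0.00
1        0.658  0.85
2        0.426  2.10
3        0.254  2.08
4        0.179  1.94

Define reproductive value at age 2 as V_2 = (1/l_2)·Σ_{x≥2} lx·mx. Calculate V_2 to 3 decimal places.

lx·mx for x ≥ 2: 0.8946, 0.52832, 0.34726 → sum = 1.77018
V_2 = 1.77018 / l_2 = 1.77018 / 0.426 = 4.155352… → 4.155

4.155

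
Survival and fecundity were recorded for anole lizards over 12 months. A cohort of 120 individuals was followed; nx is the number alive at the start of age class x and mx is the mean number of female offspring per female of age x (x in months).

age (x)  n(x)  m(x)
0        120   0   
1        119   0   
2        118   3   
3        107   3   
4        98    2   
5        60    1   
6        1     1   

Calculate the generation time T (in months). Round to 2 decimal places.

2.96

lx = nx/n0 = nx/120: 1, 0.99167…, 0.98333…, 0.89167…, 0.81667…, 0.5, 0.00833…
lx·mx: 0, 0, 2.95…, 2.675…, 1.633333…, 0.5, 0.008333… → R0 = 7.766667…
x·lx·mx: 0, 0, 5.9…, 8.025…, 6.533333…, 2.5, 0.05… → Σ = 23.008333…
T = 23.008333… / 7.766667… = 2.962446… → 2.96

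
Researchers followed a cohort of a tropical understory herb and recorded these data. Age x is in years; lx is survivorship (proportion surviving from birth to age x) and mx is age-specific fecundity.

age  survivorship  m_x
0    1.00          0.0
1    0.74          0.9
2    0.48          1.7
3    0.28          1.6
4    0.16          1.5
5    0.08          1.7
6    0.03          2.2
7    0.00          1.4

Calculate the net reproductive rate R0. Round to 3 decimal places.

lx·mx by age: 0, 0.666, 0.816, 0.448, 0.24, 0.136, 0.066, 0
R0 = Σ lx·mx = 2.372 → 2.372

2.372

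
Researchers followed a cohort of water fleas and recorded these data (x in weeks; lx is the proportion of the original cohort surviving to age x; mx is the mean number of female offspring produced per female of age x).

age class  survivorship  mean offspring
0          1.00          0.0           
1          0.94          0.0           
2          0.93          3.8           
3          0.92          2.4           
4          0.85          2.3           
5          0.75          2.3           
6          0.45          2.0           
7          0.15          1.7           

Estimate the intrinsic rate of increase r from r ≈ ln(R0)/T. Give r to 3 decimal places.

0.668

R0 = Σ lx·mx = 0 + 0 + 3.534 + 2.208 + 1.955 + 1.725 + 0.9 + 0.255 = 10.577
Σ x·lx·mx = 37.322; T = 37.322/10.577 = 3.5286…
r ≈ ln(R0)/T = ln(10.577)/3.5286… = 0.66845… → 0.668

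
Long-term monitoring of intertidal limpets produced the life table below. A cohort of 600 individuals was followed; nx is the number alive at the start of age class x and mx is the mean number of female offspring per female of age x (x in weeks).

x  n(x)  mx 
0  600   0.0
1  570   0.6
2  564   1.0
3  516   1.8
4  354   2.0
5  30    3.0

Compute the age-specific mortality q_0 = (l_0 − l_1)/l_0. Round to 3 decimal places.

0.050

lx = nx/n0 = nx/600: 1, 0.95, 0.94, 0.86, 0.59, 0.05
q_0 = (l_0 − l_1) / l_0 = (1 − 0.95) / 1
     = 0.05 / 1 = 0.05 → 0.050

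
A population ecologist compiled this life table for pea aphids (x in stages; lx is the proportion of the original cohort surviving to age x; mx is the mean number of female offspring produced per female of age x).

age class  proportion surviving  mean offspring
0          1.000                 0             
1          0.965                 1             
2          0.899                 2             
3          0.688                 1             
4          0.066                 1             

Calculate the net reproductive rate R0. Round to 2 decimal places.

lx·mx by age: 0, 0.965, 1.798, 0.688, 0.066
R0 = Σ lx·mx = 3.517 → 3.52

3.52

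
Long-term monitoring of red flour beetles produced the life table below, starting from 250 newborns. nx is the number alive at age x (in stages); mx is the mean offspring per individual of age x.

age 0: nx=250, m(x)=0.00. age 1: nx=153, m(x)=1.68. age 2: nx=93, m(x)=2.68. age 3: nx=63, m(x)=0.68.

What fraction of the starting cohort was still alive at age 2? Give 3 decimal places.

l_2 = n_2/n_0 = 93/250 = 0.372 → 0.372

0.372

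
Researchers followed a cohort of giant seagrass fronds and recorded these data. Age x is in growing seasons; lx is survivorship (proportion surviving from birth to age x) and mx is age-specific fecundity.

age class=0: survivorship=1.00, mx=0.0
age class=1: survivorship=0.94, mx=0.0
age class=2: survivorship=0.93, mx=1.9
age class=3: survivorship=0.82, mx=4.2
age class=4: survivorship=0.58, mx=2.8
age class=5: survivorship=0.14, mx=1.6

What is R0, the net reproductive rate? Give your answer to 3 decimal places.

lx·mx by age: 0, 0, 1.767, 3.444, 1.624, 0.224
R0 = Σ lx·mx = 7.059 → 7.059

7.059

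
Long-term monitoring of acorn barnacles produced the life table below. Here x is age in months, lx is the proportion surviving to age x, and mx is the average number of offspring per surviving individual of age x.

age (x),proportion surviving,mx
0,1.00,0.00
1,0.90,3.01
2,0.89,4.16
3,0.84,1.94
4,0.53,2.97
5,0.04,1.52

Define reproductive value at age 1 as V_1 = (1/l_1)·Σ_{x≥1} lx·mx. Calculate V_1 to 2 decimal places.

lx·mx for x ≥ 1: 2.709, 3.7024, 1.6296, 1.5741, 0.0608 → sum = 9.6759
V_1 = 9.6759 / l_1 = 9.6759 / 0.9 = 10.751 → 10.75

10.75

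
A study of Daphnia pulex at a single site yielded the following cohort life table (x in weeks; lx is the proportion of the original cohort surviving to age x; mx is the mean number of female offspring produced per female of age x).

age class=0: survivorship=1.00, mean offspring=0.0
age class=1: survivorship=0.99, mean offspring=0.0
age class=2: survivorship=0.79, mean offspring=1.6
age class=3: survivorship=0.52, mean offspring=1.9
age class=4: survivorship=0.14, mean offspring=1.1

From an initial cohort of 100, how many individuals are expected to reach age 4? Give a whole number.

Expected survivors = N0 · l_4 = 100 × 0.14 = 14 → 14

14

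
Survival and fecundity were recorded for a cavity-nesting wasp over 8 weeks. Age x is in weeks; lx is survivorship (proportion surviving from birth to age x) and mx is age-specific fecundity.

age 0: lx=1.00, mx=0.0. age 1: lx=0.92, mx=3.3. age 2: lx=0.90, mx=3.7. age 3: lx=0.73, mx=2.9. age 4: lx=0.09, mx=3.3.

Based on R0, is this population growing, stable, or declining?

R0 = Σ lx·mx = 0 + 3.036 + 3.33 + 2.117 + 0.297 = 8.78
R0 > 1, so the population is growing.

growing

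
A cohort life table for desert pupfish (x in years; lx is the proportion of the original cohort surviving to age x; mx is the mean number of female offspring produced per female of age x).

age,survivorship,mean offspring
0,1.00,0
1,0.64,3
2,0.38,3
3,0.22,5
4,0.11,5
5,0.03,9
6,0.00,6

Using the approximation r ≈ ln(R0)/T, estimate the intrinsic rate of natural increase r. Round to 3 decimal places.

R0 = Σ lx·mx = 0 + 1.92 + 1.14 + 1.1 + 0.55 + 0.27 + 0 = 4.98
Σ x·lx·mx = 11.05; T = 11.05/4.98 = 2.21888…
r ≈ ln(R0)/T = ln(4.98)/2.21888… = 0.72353… → 0.724

0.724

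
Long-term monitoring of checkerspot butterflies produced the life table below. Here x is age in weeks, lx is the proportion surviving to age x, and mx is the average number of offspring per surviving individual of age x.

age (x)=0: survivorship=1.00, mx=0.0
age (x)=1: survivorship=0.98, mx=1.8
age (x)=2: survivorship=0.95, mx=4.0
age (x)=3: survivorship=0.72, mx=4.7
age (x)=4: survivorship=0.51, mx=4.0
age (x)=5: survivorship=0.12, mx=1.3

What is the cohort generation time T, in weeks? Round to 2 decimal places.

lx·mx: 0, 1.764, 3.8, 3.384, 2.04, 0.156 → R0 = 11.144
x·lx·mx: 0, 1.764, 7.6, 10.152, 8.16, 0.78 → Σ = 28.456
T = 28.456 / 11.144 = 2.553482… → 2.55

2.55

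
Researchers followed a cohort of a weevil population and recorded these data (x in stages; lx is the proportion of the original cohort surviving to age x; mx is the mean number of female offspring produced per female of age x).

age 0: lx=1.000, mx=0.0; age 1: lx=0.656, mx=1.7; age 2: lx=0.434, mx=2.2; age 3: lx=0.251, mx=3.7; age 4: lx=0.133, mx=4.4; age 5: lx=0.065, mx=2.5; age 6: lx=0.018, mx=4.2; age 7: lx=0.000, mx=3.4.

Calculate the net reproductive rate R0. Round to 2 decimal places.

3.82

lx·mx by age: 0, 1.1152, 0.9548, 0.9287, 0.5852, 0.1625, 0.0756, 0
R0 = Σ lx·mx = 3.822 → 3.82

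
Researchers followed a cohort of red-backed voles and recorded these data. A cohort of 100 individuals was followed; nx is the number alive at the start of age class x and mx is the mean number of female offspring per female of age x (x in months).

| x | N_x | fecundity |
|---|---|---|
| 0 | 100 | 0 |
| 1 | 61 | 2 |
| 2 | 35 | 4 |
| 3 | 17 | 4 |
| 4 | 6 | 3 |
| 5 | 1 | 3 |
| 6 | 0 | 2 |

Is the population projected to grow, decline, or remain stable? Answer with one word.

lx = nx/n0 = nx/100: 1, 0.61, 0.35, 0.17, 0.06, 0.01, 0
R0 = Σ lx·mx = 0 + 1.22 + 1.4 + 0.68 + 0.18 + 0.03 + 0 = 3.51
R0 > 1, so the population is growing.

growing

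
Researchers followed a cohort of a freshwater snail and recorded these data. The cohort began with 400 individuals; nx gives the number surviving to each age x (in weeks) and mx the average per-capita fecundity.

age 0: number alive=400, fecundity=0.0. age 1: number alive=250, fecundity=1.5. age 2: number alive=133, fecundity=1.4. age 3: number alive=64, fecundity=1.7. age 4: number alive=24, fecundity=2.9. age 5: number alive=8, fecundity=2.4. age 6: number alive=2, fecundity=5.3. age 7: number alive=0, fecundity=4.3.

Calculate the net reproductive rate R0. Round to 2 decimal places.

1.92

lx = nx/n0 = nx/400: 1, 0.625, 0.3325, 0.16, 0.06, 0.02, 0.005, 0
lx·mx by age: 0, 0.9375, 0.4655, 0.272, 0.174, 0.048, 0.0265, 0
R0 = Σ lx·mx = 1.9235 → 1.92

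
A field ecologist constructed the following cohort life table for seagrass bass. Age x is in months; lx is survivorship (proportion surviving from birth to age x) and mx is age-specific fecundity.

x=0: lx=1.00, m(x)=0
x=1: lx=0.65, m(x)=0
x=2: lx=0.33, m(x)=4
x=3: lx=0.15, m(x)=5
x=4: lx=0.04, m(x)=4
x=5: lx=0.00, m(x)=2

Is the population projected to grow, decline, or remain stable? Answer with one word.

growing

R0 = Σ lx·mx = 0 + 0 + 1.32 + 0.75 + 0.16 + 0 = 2.23
R0 > 1, so the population is growing.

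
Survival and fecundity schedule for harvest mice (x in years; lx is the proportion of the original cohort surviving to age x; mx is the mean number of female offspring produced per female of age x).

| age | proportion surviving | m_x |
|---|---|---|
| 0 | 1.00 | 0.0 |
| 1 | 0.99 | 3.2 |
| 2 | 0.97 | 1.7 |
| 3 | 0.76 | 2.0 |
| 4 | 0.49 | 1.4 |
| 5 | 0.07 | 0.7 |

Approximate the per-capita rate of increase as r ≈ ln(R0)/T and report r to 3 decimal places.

0.987

R0 = Σ lx·mx = 0 + 3.168 + 1.649 + 1.52 + 0.686 + 0.049 = 7.072
Σ x·lx·mx = 14.015; T = 14.015/7.072 = 1.98176…
r ≈ ln(R0)/T = ln(7.072)/1.98176… = 0.98707… → 0.987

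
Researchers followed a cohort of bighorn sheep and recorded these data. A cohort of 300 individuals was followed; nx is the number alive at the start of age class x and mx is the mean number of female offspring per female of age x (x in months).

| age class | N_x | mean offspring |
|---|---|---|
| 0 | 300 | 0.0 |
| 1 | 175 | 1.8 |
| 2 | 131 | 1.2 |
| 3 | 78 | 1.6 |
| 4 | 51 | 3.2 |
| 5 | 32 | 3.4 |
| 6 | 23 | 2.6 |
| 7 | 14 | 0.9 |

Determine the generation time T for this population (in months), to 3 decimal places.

2.812

lx = nx/n0 = nx/300: 1, 0.58333…, 0.43667…, 0.26, 0.17, 0.10667…, 0.07667…, 0.04667…
lx·mx: 0, 1.05…, 0.524…, 0.416, 0.544, 0.362667…, 0.199333…, 0.042… → R0 = 3.138…
x·lx·mx: 0, 1.05…, 1.048…, 1.248, 2.176, 1.813333…, 1.196…, 0.294… → Σ = 8.825333…
T = 8.825333… / 3.138… = 2.812407… → 2.812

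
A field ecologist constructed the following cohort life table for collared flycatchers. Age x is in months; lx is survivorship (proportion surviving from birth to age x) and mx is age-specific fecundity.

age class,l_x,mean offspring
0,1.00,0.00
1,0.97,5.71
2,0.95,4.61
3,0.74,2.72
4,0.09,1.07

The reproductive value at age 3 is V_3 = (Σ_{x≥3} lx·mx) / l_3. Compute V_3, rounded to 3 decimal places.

2.850

lx·mx for x ≥ 3: 2.0128, 0.0963 → sum = 2.1091
V_3 = 2.1091 / l_3 = 2.1091 / 0.74 = 2.850135… → 2.850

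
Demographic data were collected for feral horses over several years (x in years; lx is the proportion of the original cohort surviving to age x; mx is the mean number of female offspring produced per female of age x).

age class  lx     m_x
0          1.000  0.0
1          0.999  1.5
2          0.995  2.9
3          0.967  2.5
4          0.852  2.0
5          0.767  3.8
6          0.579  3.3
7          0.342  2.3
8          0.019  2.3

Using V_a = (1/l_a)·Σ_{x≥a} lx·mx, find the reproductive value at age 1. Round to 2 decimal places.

lx·mx for x ≥ 1: 1.4985, 2.8855, 2.4175, 1.704, 2.9146, 1.9107, 0.7866, 0.0437 → sum = 14.1611
V_1 = 14.1611 / l_1 = 14.1611 / 0.999 = 14.175275… → 14.18

14.18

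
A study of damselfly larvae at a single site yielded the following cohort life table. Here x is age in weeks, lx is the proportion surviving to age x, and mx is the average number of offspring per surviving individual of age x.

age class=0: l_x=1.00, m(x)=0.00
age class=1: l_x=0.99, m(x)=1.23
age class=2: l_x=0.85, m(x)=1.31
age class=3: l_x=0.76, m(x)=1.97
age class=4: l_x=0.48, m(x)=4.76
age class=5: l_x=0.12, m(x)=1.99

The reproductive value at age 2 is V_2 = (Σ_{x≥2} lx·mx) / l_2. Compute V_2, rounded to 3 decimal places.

6.040

lx·mx for x ≥ 2: 1.1135, 1.4972, 2.2848, 0.2388 → sum = 5.1343
V_2 = 5.1343 / l_2 = 5.1343 / 0.85 = 6.040353… → 6.040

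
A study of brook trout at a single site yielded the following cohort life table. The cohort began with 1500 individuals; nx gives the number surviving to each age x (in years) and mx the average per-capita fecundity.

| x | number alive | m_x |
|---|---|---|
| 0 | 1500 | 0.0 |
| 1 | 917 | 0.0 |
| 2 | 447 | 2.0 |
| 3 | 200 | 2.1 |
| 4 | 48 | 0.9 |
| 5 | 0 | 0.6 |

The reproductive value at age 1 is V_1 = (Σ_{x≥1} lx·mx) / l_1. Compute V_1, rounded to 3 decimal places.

1.480

lx = nx/n0 = nx/1500: 1, 0.61133…, 0.298, 0.13333…, 0.032, 0
lx·mx for x ≥ 1: 0, 0.596, 0.28…, 0.0288, 0 → sum = 0.9048…
V_1 = 0.9048… / l_1 = 0.9048… / 0.611333… = 1.480044… → 1.480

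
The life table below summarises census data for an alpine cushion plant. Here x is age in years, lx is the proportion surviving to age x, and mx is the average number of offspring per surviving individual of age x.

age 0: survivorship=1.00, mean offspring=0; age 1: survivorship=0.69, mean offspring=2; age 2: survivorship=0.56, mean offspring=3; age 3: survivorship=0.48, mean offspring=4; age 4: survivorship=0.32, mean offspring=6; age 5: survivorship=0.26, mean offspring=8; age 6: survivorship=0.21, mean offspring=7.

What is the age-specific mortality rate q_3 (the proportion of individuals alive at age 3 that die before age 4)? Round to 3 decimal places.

q_3 = (l_3 − l_4) / l_3 = (0.48 − 0.32) / 0.48
     = 0.16 / 0.48 = 0.333333… → 0.333

0.333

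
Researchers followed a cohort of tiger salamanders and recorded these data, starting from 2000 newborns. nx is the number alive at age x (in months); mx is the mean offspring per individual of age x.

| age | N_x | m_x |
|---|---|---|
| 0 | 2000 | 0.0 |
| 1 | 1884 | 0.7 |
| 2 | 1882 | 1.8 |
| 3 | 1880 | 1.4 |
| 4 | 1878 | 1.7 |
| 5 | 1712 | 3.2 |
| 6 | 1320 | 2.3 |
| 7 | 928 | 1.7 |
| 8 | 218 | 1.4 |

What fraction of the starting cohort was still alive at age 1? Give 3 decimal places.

0.942

l_1 = n_1/n_0 = 1884/2000 = 0.942 → 0.942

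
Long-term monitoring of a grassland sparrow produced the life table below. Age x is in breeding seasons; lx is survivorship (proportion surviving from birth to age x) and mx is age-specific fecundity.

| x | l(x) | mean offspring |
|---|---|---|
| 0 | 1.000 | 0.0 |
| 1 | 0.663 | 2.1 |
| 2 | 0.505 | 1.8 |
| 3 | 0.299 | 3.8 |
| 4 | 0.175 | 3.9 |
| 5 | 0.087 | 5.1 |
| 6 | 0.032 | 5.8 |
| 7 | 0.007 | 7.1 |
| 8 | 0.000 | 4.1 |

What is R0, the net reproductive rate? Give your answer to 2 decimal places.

lx·mx by age: 0, 1.3923, 0.909, 1.1362, 0.6825, 0.4437, 0.1856, 0.0497, 0
R0 = Σ lx·mx = 4.799 → 4.80

4.80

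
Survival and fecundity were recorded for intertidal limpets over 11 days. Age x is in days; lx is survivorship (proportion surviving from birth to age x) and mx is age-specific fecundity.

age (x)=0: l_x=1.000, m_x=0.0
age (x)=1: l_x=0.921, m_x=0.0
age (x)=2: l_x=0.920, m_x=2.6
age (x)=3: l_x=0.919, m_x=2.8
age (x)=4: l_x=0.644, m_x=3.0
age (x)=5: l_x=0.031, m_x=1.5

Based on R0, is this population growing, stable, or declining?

R0 = Σ lx·mx = 0 + 0 + 2.392 + 2.5732 + 1.932 + 0.0465 = 6.9437
R0 > 1, so the population is growing.

growing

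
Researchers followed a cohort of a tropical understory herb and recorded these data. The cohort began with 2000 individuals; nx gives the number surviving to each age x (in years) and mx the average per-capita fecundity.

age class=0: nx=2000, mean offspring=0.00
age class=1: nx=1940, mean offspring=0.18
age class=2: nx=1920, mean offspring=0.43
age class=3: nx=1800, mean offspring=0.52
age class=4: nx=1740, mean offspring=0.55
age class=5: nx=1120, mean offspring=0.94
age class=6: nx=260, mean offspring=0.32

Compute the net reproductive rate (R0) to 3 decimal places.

2.102

lx = nx/n0 = nx/2000: 1, 0.97, 0.96, 0.9, 0.87, 0.56, 0.13
lx·mx by age: 0, 0.1746, 0.4128, 0.468, 0.4785, 0.5264, 0.0416
R0 = Σ lx·mx = 2.1019 → 2.102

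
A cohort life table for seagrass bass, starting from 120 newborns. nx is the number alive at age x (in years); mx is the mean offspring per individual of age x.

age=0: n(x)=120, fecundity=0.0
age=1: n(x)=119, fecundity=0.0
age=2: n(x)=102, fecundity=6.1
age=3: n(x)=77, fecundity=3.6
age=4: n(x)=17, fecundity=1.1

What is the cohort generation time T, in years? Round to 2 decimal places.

lx = nx/n0 = nx/120: 1, 0.99167…, 0.85, 0.64167…, 0.14167…
lx·mx: 0, 0, 5.185, 2.31…, 0.155833… → R0 = 7.650833…
x·lx·mx: 0, 0, 10.37, 6.93…, 0.623333… → Σ = 17.923333…
T = 17.923333… / 7.650833… = 2.342664… → 2.34

2.34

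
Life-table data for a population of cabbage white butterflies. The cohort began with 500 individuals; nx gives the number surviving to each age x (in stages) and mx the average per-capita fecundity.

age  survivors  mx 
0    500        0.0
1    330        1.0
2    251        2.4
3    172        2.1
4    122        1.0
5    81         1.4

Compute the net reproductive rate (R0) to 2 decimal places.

3.06

lx = nx/n0 = nx/500: 1, 0.66, 0.502, 0.344, 0.244, 0.162
lx·mx by age: 0, 0.66, 1.2048, 0.7224, 0.244, 0.2268
R0 = Σ lx·mx = 3.058 → 3.06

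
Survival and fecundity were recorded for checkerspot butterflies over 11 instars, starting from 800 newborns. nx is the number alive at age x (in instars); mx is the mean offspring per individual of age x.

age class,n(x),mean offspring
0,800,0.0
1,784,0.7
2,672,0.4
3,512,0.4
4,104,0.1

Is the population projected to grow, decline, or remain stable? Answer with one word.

lx = nx/n0 = nx/800: 1, 0.98, 0.84, 0.64, 0.13
R0 = Σ lx·mx = 0 + 0.686 + 0.336 + 0.256 + 0.013 = 1.291
R0 > 1, so the population is growing.

growing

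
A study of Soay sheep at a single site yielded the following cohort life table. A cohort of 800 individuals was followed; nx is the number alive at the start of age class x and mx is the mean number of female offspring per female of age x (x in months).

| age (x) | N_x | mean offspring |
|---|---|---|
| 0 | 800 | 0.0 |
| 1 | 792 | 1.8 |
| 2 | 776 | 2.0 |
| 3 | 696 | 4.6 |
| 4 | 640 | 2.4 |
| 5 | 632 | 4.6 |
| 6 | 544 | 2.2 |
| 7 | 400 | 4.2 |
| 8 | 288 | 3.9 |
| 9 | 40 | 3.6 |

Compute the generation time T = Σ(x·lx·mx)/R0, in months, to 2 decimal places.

4.34

lx = nx/n0 = nx/800: 1, 0.99, 0.97, 0.87, 0.8, 0.79, 0.68, 0.5, 0.36, 0.05
lx·mx: 0, 1.782, 1.94, 4.002, 1.92, 3.634, 1.496, 2.1, 1.404, 0.18 → R0 = 18.458
x·lx·mx: 0, 1.782, 3.88, 12.006, 7.68, 18.17, 8.976, 14.7, 11.232, 1.62 → Σ = 80.046
T = 80.046 / 18.458 = 4.336656… → 4.34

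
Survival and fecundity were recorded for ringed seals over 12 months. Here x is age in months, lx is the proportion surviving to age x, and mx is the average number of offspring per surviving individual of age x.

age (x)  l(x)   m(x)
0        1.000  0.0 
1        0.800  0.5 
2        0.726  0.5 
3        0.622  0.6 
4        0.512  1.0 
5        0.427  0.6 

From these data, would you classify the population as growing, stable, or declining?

R0 = Σ lx·mx = 0 + 0.4 + 0.363 + 0.3732 + 0.512 + 0.2562 = 1.9044
R0 > 1, so the population is growing.

growing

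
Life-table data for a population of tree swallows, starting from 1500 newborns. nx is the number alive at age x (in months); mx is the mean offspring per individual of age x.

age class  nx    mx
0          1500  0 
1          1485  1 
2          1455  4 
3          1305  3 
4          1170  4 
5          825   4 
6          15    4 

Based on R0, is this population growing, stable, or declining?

lx = nx/n0 = nx/1500: 1, 0.99, 0.97, 0.87, 0.78, 0.55, 0.01
R0 = Σ lx·mx = 0 + 0.99 + 3.88 + 2.61 + 3.12 + 2.2 + 0.04 = 12.84
R0 > 1, so the population is growing.

growing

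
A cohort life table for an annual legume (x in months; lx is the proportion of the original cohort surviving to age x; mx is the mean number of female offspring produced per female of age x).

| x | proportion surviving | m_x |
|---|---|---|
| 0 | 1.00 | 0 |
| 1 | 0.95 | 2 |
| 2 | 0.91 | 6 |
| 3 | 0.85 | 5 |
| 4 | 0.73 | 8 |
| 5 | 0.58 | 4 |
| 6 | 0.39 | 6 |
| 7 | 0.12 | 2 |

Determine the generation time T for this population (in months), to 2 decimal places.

lx·mx: 0, 1.9, 5.46, 4.25, 5.84, 2.32, 2.34, 0.24 → R0 = 22.35
x·lx·mx: 0, 1.9, 10.92, 12.75, 23.36, 11.6, 14.04, 1.68 → Σ = 76.25
T = 76.25 / 22.35 = 3.411633… → 3.41

3.41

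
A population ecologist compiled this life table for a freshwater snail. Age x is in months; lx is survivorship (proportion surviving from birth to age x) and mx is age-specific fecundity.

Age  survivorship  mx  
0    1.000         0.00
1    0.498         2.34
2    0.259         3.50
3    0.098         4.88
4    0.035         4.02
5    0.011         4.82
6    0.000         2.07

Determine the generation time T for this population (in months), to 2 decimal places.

lx·mx: 0, 1.16532, 0.9065, 0.47824, 0.1407, 0.05302, 0 → R0 = 2.74378
x·lx·mx: 0, 1.16532, 1.813, 1.43472, 0.5628, 0.2651, 0 → Σ = 5.24094
T = 5.24094 / 2.74378 = 1.910117… → 1.91

1.91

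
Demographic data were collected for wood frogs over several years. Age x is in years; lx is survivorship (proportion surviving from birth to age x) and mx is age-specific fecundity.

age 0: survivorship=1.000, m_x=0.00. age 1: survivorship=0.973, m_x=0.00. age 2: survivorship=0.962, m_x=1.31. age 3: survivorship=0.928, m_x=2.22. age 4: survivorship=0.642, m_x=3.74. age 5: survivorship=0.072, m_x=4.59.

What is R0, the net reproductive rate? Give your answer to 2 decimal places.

6.05

lx·mx by age: 0, 0, 1.26022, 2.06016, 2.40108, 0.33048
R0 = Σ lx·mx = 6.05194 → 6.05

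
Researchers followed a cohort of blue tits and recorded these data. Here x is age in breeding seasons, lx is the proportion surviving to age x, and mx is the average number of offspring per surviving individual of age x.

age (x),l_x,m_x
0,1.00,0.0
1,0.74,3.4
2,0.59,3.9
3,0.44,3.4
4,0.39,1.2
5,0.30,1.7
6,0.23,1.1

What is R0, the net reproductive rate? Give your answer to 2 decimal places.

7.54

lx·mx by age: 0, 2.516, 2.301, 1.496, 0.468, 0.51, 0.253
R0 = Σ lx·mx = 7.544 → 7.54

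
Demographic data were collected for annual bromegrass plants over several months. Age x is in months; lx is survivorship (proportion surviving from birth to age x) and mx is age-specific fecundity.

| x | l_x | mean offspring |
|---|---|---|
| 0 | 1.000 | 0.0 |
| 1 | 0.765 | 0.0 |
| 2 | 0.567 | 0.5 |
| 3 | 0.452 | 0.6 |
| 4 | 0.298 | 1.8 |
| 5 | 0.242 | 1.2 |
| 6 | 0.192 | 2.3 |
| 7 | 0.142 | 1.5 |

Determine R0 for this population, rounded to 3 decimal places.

2.036

lx·mx by age: 0, 0, 0.2835, 0.2712, 0.5364, 0.2904, 0.4416, 0.213
R0 = Σ lx·mx = 2.0361 → 2.036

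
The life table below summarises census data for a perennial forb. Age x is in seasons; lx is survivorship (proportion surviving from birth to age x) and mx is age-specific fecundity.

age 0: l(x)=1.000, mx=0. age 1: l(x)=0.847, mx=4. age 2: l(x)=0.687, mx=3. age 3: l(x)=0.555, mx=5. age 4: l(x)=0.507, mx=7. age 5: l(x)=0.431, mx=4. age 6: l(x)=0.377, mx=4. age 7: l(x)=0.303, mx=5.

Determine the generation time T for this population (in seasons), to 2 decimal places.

lx·mx: 0, 3.388, 2.061, 2.775, 3.549, 1.724, 1.508, 1.515 → R0 = 16.52
x·lx·mx: 0, 3.388, 4.122, 8.325, 14.196, 8.62, 9.048, 10.605 → Σ = 58.304
T = 58.304 / 16.52 = 3.529298… → 3.53

3.53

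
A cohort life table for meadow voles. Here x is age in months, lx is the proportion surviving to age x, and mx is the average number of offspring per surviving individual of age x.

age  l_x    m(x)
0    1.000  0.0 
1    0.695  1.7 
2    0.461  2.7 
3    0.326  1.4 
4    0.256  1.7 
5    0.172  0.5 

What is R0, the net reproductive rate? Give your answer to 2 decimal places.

3.40

lx·mx by age: 0, 1.1815, 1.2447, 0.4564, 0.4352, 0.086
R0 = Σ lx·mx = 3.4038 → 3.40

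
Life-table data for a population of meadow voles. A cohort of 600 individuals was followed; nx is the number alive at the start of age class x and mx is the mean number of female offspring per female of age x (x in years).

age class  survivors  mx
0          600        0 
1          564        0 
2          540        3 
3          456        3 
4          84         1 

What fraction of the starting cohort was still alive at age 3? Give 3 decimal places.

0.760

l_3 = n_3/n_0 = 456/600 = 0.76 → 0.760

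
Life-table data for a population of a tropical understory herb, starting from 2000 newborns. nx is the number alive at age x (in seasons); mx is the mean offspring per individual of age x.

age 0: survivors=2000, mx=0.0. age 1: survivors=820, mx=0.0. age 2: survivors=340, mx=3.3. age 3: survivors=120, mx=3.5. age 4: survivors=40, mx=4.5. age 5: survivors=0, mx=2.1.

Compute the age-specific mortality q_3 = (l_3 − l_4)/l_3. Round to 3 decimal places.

0.667

lx = nx/n0 = nx/2000: 1, 0.41, 0.17, 0.06, 0.02, 0
q_3 = (l_3 − l_4) / l_3 = (0.06 − 0.02) / 0.06
     = 0.04 / 0.06 = 0.666667… → 0.667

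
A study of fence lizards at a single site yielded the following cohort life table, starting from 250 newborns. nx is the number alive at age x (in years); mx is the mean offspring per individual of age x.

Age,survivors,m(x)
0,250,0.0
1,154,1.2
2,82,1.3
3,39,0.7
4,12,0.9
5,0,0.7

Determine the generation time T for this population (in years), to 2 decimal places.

1.59

lx = nx/n0 = nx/250: 1, 0.616, 0.328, 0.156, 0.048, 0
lx·mx: 0, 0.7392, 0.4264, 0.1092, 0.0432, 0 → R0 = 1.318
x·lx·mx: 0, 0.7392, 0.8528, 0.3276, 0.1728, 0 → Σ = 2.0924
T = 2.0924 / 1.318 = 1.587557… → 1.59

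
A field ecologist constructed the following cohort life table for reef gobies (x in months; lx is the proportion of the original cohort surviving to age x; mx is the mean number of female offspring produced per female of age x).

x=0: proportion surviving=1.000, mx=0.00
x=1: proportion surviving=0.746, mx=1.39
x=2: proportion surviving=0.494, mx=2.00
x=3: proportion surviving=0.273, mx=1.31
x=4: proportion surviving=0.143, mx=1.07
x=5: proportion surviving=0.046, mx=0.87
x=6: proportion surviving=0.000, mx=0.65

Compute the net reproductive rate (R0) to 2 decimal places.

lx·mx by age: 0, 1.03694, 0.988, 0.35763, 0.15301, 0.04002, 0
R0 = Σ lx·mx = 2.5756 → 2.58

2.58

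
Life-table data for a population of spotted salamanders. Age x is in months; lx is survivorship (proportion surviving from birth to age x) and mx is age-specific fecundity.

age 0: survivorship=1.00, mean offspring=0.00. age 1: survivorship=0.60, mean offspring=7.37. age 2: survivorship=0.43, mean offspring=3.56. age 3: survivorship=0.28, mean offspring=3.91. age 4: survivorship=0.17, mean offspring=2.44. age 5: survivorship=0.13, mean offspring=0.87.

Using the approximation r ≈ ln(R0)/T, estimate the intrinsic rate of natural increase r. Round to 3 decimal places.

1.181

R0 = Σ lx·mx = 0 + 4.422 + 1.5308 + 1.0948 + 0.4148 + 0.1131 = 7.5755
Σ x·lx·mx = 12.9927; T = 12.9927/7.5755 = 1.71509…
r ≈ ln(R0)/T = ln(7.5755)/1.71509… = 1.18065… → 1.181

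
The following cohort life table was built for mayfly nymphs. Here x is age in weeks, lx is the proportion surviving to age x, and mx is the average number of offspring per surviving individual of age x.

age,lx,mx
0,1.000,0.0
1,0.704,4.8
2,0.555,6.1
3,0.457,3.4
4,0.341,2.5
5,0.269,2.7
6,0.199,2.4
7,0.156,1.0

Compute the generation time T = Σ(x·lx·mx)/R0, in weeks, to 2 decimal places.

2.45

lx·mx: 0, 3.3792, 3.3855, 1.5538, 0.8525, 0.7263, 0.4776, 0.156 → R0 = 10.5309
x·lx·mx: 0, 3.3792, 6.771, 4.6614, 3.41, 3.6315, 2.8656, 1.092 → Σ = 25.8107
T = 25.8107 / 10.5309 = 2.450949… → 2.45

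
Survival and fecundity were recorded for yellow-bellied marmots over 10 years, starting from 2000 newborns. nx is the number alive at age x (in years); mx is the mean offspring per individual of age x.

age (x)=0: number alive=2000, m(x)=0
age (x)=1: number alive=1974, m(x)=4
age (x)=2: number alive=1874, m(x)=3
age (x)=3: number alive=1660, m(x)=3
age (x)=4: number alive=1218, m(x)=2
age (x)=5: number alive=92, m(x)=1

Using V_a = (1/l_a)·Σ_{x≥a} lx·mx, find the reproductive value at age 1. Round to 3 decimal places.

10.651

lx = nx/n0 = nx/2000: 1, 0.987, 0.937, 0.83, 0.609, 0.046
lx·mx for x ≥ 1: 3.948, 2.811, 2.49, 1.218, 0.046 → sum = 10.513
V_1 = 10.513 / l_1 = 10.513 / 0.987 = 10.651469… → 10.651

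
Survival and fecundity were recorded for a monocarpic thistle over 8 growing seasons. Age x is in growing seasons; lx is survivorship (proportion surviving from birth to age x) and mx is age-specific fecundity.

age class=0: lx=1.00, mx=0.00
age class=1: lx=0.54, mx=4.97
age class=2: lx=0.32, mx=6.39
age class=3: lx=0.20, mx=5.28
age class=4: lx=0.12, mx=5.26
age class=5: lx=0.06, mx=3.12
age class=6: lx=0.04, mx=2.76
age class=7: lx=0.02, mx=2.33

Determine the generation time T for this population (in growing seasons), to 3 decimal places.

2.129

lx·mx: 0, 2.6838, 2.0448, 1.056, 0.6312, 0.1872, 0.1104, 0.0466 → R0 = 6.76
x·lx·mx: 0, 2.6838, 4.0896, 3.168, 2.5248, 0.936, 0.6624, 0.3262 → Σ = 14.3908
T = 14.3908 / 6.76 = 2.128817… → 2.129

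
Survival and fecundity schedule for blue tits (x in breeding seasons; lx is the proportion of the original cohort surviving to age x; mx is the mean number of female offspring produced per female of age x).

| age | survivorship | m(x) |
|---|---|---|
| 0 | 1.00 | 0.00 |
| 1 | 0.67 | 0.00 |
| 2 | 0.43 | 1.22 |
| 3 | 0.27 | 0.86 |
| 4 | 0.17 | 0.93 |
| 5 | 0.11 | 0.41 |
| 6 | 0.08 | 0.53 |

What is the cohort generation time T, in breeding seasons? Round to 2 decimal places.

lx·mx: 0, 0, 0.5246, 0.2322, 0.1581, 0.0451, 0.0424 → R0 = 1.0024
x·lx·mx: 0, 0, 1.0492, 0.6966, 0.6324, 0.2255, 0.2544 → Σ = 2.8581
T = 2.8581 / 1.0024 = 2.851257… → 2.85

2.85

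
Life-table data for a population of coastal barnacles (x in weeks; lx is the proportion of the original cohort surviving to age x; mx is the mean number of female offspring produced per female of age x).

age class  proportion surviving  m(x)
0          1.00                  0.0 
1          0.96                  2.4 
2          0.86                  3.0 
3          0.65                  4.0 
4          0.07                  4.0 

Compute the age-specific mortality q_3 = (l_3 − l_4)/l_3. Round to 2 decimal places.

q_3 = (l_3 − l_4) / l_3 = (0.65 − 0.07) / 0.65
     = 0.58 / 0.65 = 0.892308… → 0.89

0.89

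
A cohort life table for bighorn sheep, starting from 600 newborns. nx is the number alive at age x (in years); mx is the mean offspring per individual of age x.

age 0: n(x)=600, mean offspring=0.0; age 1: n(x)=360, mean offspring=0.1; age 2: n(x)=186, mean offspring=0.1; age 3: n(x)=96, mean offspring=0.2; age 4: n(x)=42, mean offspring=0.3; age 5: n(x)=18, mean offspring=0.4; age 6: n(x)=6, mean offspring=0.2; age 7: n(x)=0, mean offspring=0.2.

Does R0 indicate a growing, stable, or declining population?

lx = nx/n0 = nx/600: 1, 0.6, 0.31, 0.16, 0.07, 0.03, 0.01, 0
R0 = Σ lx·mx = 0 + 0.06 + 0.031 + 0.032 + 0.021 + 0.012 + 0.002 + 0 = 0.158
R0 < 1, so the population is declining.

declining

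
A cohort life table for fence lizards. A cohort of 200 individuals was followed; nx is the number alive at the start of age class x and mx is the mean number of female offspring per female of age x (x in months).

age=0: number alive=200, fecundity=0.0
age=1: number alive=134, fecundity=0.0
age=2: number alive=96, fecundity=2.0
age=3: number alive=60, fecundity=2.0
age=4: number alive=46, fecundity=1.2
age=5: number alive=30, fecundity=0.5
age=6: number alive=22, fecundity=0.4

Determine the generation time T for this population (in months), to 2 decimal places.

2.79

lx = nx/n0 = nx/200: 1, 0.67, 0.48, 0.3, 0.23, 0.15, 0.11
lx·mx: 0, 0, 0.96, 0.6, 0.276, 0.075, 0.044 → R0 = 1.955
x·lx·mx: 0, 0, 1.92, 1.8, 1.104, 0.375, 0.264 → Σ = 5.463
T = 5.463 / 1.955 = 2.794373… → 2.79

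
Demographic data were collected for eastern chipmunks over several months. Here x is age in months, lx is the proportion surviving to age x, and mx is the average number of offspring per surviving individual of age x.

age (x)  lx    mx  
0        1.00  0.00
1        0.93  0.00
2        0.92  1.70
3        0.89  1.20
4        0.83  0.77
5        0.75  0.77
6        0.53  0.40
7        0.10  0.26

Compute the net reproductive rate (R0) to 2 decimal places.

4.09

lx·mx by age: 0, 0, 1.564, 1.068, 0.6391, 0.5775, 0.212, 0.026
R0 = Σ lx·mx = 4.0866 → 4.09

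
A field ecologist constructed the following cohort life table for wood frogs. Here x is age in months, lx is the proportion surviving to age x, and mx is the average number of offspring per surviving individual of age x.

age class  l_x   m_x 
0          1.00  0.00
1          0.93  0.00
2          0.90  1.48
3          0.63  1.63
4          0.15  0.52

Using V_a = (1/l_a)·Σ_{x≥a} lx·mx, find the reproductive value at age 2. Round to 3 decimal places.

2.708

lx·mx for x ≥ 2: 1.332, 1.0269, 0.078 → sum = 2.4369
V_2 = 2.4369 / l_2 = 2.4369 / 0.9 = 2.707667… → 2.708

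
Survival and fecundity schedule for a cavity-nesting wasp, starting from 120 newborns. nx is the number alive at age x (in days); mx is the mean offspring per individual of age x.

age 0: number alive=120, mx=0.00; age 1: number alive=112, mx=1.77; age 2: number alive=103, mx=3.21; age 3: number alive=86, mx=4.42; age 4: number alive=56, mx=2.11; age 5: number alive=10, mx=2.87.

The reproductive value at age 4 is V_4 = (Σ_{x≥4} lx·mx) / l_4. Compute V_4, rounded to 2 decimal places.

2.62

lx = nx/n0 = nx/120: 1, 0.93333…, 0.85833…, 0.71667…, 0.46667…, 0.08333…
lx·mx for x ≥ 4: 0.984667…, 0.239167… → sum = 1.223833…
V_4 = 1.223833… / l_4 = 1.223833… / 0.466667… = 2.6225… → 2.62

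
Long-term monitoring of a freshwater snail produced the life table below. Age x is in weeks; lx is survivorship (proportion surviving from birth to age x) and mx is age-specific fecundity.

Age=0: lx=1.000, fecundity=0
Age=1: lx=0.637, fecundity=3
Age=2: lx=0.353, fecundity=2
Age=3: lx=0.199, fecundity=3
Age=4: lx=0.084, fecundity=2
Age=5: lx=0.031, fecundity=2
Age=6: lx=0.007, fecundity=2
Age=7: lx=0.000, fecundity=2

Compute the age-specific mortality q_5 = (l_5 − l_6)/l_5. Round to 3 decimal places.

0.774

q_5 = (l_5 − l_6) / l_5 = (0.031 − 0.007) / 0.031
     = 0.024 / 0.031 = 0.774194… → 0.774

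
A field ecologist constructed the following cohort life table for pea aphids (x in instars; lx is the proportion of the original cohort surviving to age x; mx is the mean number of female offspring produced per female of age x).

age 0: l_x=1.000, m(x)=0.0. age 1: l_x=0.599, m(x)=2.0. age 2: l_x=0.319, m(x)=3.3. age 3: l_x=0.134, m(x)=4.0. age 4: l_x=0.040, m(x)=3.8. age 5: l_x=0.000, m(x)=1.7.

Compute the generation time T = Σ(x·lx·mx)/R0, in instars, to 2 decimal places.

1.88

lx·mx: 0, 1.198, 1.0527, 0.536, 0.152, 0 → R0 = 2.9387
x·lx·mx: 0, 1.198, 2.1054, 1.608, 0.608, 0 → Σ = 5.5194
T = 5.5194 / 2.9387 = 1.878177… → 1.88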